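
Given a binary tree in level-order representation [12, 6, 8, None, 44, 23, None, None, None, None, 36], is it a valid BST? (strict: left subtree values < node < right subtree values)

Level-order array: [12, 6, 8, None, 44, 23, None, None, None, None, 36]
Validate using subtree bounds (lo, hi): at each node, require lo < value < hi,
then recurse left with hi=value and right with lo=value.
Preorder trace (stopping at first violation):
  at node 12 with bounds (-inf, +inf): OK
  at node 6 with bounds (-inf, 12): OK
  at node 44 with bounds (6, 12): VIOLATION
Node 44 violates its bound: not (6 < 44 < 12).
Result: Not a valid BST


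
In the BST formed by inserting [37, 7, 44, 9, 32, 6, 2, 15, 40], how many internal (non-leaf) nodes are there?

Tree built from: [37, 7, 44, 9, 32, 6, 2, 15, 40]
Tree (level-order array): [37, 7, 44, 6, 9, 40, None, 2, None, None, 32, None, None, None, None, 15]
Rule: An internal node has at least one child.
Per-node child counts:
  node 37: 2 child(ren)
  node 7: 2 child(ren)
  node 6: 1 child(ren)
  node 2: 0 child(ren)
  node 9: 1 child(ren)
  node 32: 1 child(ren)
  node 15: 0 child(ren)
  node 44: 1 child(ren)
  node 40: 0 child(ren)
Matching nodes: [37, 7, 6, 9, 32, 44]
Count of internal (non-leaf) nodes: 6


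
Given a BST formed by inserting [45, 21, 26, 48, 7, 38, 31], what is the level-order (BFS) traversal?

Tree insertion order: [45, 21, 26, 48, 7, 38, 31]
Tree (level-order array): [45, 21, 48, 7, 26, None, None, None, None, None, 38, 31]
BFS from the root, enqueuing left then right child of each popped node:
  queue [45] -> pop 45, enqueue [21, 48], visited so far: [45]
  queue [21, 48] -> pop 21, enqueue [7, 26], visited so far: [45, 21]
  queue [48, 7, 26] -> pop 48, enqueue [none], visited so far: [45, 21, 48]
  queue [7, 26] -> pop 7, enqueue [none], visited so far: [45, 21, 48, 7]
  queue [26] -> pop 26, enqueue [38], visited so far: [45, 21, 48, 7, 26]
  queue [38] -> pop 38, enqueue [31], visited so far: [45, 21, 48, 7, 26, 38]
  queue [31] -> pop 31, enqueue [none], visited so far: [45, 21, 48, 7, 26, 38, 31]
Result: [45, 21, 48, 7, 26, 38, 31]


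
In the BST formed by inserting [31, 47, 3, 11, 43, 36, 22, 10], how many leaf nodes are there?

Tree built from: [31, 47, 3, 11, 43, 36, 22, 10]
Tree (level-order array): [31, 3, 47, None, 11, 43, None, 10, 22, 36]
Rule: A leaf has 0 children.
Per-node child counts:
  node 31: 2 child(ren)
  node 3: 1 child(ren)
  node 11: 2 child(ren)
  node 10: 0 child(ren)
  node 22: 0 child(ren)
  node 47: 1 child(ren)
  node 43: 1 child(ren)
  node 36: 0 child(ren)
Matching nodes: [10, 22, 36]
Count of leaf nodes: 3


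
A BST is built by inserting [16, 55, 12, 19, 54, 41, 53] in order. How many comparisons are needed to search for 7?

Search path for 7: 16 -> 12
Found: False
Comparisons: 2


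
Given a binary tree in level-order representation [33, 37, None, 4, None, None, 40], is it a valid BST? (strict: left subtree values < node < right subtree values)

Level-order array: [33, 37, None, 4, None, None, 40]
Validate using subtree bounds (lo, hi): at each node, require lo < value < hi,
then recurse left with hi=value and right with lo=value.
Preorder trace (stopping at first violation):
  at node 33 with bounds (-inf, +inf): OK
  at node 37 with bounds (-inf, 33): VIOLATION
Node 37 violates its bound: not (-inf < 37 < 33).
Result: Not a valid BST


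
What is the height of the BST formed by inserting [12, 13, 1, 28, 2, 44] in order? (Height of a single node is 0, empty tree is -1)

Insertion order: [12, 13, 1, 28, 2, 44]
Tree (level-order array): [12, 1, 13, None, 2, None, 28, None, None, None, 44]
Compute height bottom-up (empty subtree = -1):
  height(2) = 1 + max(-1, -1) = 0
  height(1) = 1 + max(-1, 0) = 1
  height(44) = 1 + max(-1, -1) = 0
  height(28) = 1 + max(-1, 0) = 1
  height(13) = 1 + max(-1, 1) = 2
  height(12) = 1 + max(1, 2) = 3
Height = 3


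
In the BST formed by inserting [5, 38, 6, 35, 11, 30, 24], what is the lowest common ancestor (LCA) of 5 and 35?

Tree insertion order: [5, 38, 6, 35, 11, 30, 24]
Tree (level-order array): [5, None, 38, 6, None, None, 35, 11, None, None, 30, 24]
In a BST, the LCA of p=5, q=35 is the first node v on the
root-to-leaf path with p <= v <= q (go left if both < v, right if both > v).
Walk from root:
  at 5: 5 <= 5 <= 35, this is the LCA
LCA = 5


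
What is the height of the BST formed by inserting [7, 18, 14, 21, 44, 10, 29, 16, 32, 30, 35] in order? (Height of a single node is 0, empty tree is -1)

Insertion order: [7, 18, 14, 21, 44, 10, 29, 16, 32, 30, 35]
Tree (level-order array): [7, None, 18, 14, 21, 10, 16, None, 44, None, None, None, None, 29, None, None, 32, 30, 35]
Compute height bottom-up (empty subtree = -1):
  height(10) = 1 + max(-1, -1) = 0
  height(16) = 1 + max(-1, -1) = 0
  height(14) = 1 + max(0, 0) = 1
  height(30) = 1 + max(-1, -1) = 0
  height(35) = 1 + max(-1, -1) = 0
  height(32) = 1 + max(0, 0) = 1
  height(29) = 1 + max(-1, 1) = 2
  height(44) = 1 + max(2, -1) = 3
  height(21) = 1 + max(-1, 3) = 4
  height(18) = 1 + max(1, 4) = 5
  height(7) = 1 + max(-1, 5) = 6
Height = 6


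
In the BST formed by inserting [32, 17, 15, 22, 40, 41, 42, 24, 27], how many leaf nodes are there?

Tree built from: [32, 17, 15, 22, 40, 41, 42, 24, 27]
Tree (level-order array): [32, 17, 40, 15, 22, None, 41, None, None, None, 24, None, 42, None, 27]
Rule: A leaf has 0 children.
Per-node child counts:
  node 32: 2 child(ren)
  node 17: 2 child(ren)
  node 15: 0 child(ren)
  node 22: 1 child(ren)
  node 24: 1 child(ren)
  node 27: 0 child(ren)
  node 40: 1 child(ren)
  node 41: 1 child(ren)
  node 42: 0 child(ren)
Matching nodes: [15, 27, 42]
Count of leaf nodes: 3


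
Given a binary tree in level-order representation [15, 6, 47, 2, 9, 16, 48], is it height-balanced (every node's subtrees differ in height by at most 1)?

Tree (level-order array): [15, 6, 47, 2, 9, 16, 48]
Definition: a tree is height-balanced if, at every node, |h(left) - h(right)| <= 1 (empty subtree has height -1).
Bottom-up per-node check:
  node 2: h_left=-1, h_right=-1, diff=0 [OK], height=0
  node 9: h_left=-1, h_right=-1, diff=0 [OK], height=0
  node 6: h_left=0, h_right=0, diff=0 [OK], height=1
  node 16: h_left=-1, h_right=-1, diff=0 [OK], height=0
  node 48: h_left=-1, h_right=-1, diff=0 [OK], height=0
  node 47: h_left=0, h_right=0, diff=0 [OK], height=1
  node 15: h_left=1, h_right=1, diff=0 [OK], height=2
All nodes satisfy the balance condition.
Result: Balanced


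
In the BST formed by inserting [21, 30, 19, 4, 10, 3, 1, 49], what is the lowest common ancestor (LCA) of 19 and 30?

Tree insertion order: [21, 30, 19, 4, 10, 3, 1, 49]
Tree (level-order array): [21, 19, 30, 4, None, None, 49, 3, 10, None, None, 1]
In a BST, the LCA of p=19, q=30 is the first node v on the
root-to-leaf path with p <= v <= q (go left if both < v, right if both > v).
Walk from root:
  at 21: 19 <= 21 <= 30, this is the LCA
LCA = 21


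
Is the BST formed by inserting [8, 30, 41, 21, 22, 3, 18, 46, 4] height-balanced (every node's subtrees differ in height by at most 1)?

Tree (level-order array): [8, 3, 30, None, 4, 21, 41, None, None, 18, 22, None, 46]
Definition: a tree is height-balanced if, at every node, |h(left) - h(right)| <= 1 (empty subtree has height -1).
Bottom-up per-node check:
  node 4: h_left=-1, h_right=-1, diff=0 [OK], height=0
  node 3: h_left=-1, h_right=0, diff=1 [OK], height=1
  node 18: h_left=-1, h_right=-1, diff=0 [OK], height=0
  node 22: h_left=-1, h_right=-1, diff=0 [OK], height=0
  node 21: h_left=0, h_right=0, diff=0 [OK], height=1
  node 46: h_left=-1, h_right=-1, diff=0 [OK], height=0
  node 41: h_left=-1, h_right=0, diff=1 [OK], height=1
  node 30: h_left=1, h_right=1, diff=0 [OK], height=2
  node 8: h_left=1, h_right=2, diff=1 [OK], height=3
All nodes satisfy the balance condition.
Result: Balanced


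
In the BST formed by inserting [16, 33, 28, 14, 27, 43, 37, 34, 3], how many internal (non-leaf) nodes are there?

Tree built from: [16, 33, 28, 14, 27, 43, 37, 34, 3]
Tree (level-order array): [16, 14, 33, 3, None, 28, 43, None, None, 27, None, 37, None, None, None, 34]
Rule: An internal node has at least one child.
Per-node child counts:
  node 16: 2 child(ren)
  node 14: 1 child(ren)
  node 3: 0 child(ren)
  node 33: 2 child(ren)
  node 28: 1 child(ren)
  node 27: 0 child(ren)
  node 43: 1 child(ren)
  node 37: 1 child(ren)
  node 34: 0 child(ren)
Matching nodes: [16, 14, 33, 28, 43, 37]
Count of internal (non-leaf) nodes: 6


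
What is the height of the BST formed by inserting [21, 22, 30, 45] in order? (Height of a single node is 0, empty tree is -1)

Insertion order: [21, 22, 30, 45]
Tree (level-order array): [21, None, 22, None, 30, None, 45]
Compute height bottom-up (empty subtree = -1):
  height(45) = 1 + max(-1, -1) = 0
  height(30) = 1 + max(-1, 0) = 1
  height(22) = 1 + max(-1, 1) = 2
  height(21) = 1 + max(-1, 2) = 3
Height = 3


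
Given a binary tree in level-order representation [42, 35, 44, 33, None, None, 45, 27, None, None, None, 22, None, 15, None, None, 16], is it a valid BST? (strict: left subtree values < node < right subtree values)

Level-order array: [42, 35, 44, 33, None, None, 45, 27, None, None, None, 22, None, 15, None, None, 16]
Validate using subtree bounds (lo, hi): at each node, require lo < value < hi,
then recurse left with hi=value and right with lo=value.
Preorder trace (stopping at first violation):
  at node 42 with bounds (-inf, +inf): OK
  at node 35 with bounds (-inf, 42): OK
  at node 33 with bounds (-inf, 35): OK
  at node 27 with bounds (-inf, 33): OK
  at node 22 with bounds (-inf, 27): OK
  at node 15 with bounds (-inf, 22): OK
  at node 16 with bounds (15, 22): OK
  at node 44 with bounds (42, +inf): OK
  at node 45 with bounds (44, +inf): OK
No violation found at any node.
Result: Valid BST


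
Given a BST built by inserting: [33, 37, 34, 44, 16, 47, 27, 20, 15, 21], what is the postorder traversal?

Tree insertion order: [33, 37, 34, 44, 16, 47, 27, 20, 15, 21]
Tree (level-order array): [33, 16, 37, 15, 27, 34, 44, None, None, 20, None, None, None, None, 47, None, 21]
Postorder traversal: [15, 21, 20, 27, 16, 34, 47, 44, 37, 33]


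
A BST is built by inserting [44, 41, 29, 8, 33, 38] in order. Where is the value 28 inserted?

Starting tree (level order): [44, 41, None, 29, None, 8, 33, None, None, None, 38]
Insertion path: 44 -> 41 -> 29 -> 8
Result: insert 28 as right child of 8
Final tree (level order): [44, 41, None, 29, None, 8, 33, None, 28, None, 38]


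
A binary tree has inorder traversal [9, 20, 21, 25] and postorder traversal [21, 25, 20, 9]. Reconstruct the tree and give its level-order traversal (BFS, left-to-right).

Inorder:   [9, 20, 21, 25]
Postorder: [21, 25, 20, 9]
Algorithm: postorder visits root last, so walk postorder right-to-left;
each value is the root of the current inorder slice — split it at that
value, recurse on the right subtree first, then the left.
Recursive splits:
  root=9; inorder splits into left=[], right=[20, 21, 25]
  root=20; inorder splits into left=[], right=[21, 25]
  root=25; inorder splits into left=[21], right=[]
  root=21; inorder splits into left=[], right=[]
Reconstructed level-order: [9, 20, 25, 21]


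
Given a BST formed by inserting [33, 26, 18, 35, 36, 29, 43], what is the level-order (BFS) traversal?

Tree insertion order: [33, 26, 18, 35, 36, 29, 43]
Tree (level-order array): [33, 26, 35, 18, 29, None, 36, None, None, None, None, None, 43]
BFS from the root, enqueuing left then right child of each popped node:
  queue [33] -> pop 33, enqueue [26, 35], visited so far: [33]
  queue [26, 35] -> pop 26, enqueue [18, 29], visited so far: [33, 26]
  queue [35, 18, 29] -> pop 35, enqueue [36], visited so far: [33, 26, 35]
  queue [18, 29, 36] -> pop 18, enqueue [none], visited so far: [33, 26, 35, 18]
  queue [29, 36] -> pop 29, enqueue [none], visited so far: [33, 26, 35, 18, 29]
  queue [36] -> pop 36, enqueue [43], visited so far: [33, 26, 35, 18, 29, 36]
  queue [43] -> pop 43, enqueue [none], visited so far: [33, 26, 35, 18, 29, 36, 43]
Result: [33, 26, 35, 18, 29, 36, 43]


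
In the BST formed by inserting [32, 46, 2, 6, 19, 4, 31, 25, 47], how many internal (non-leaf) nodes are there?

Tree built from: [32, 46, 2, 6, 19, 4, 31, 25, 47]
Tree (level-order array): [32, 2, 46, None, 6, None, 47, 4, 19, None, None, None, None, None, 31, 25]
Rule: An internal node has at least one child.
Per-node child counts:
  node 32: 2 child(ren)
  node 2: 1 child(ren)
  node 6: 2 child(ren)
  node 4: 0 child(ren)
  node 19: 1 child(ren)
  node 31: 1 child(ren)
  node 25: 0 child(ren)
  node 46: 1 child(ren)
  node 47: 0 child(ren)
Matching nodes: [32, 2, 6, 19, 31, 46]
Count of internal (non-leaf) nodes: 6


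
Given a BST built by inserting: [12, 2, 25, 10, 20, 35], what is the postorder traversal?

Tree insertion order: [12, 2, 25, 10, 20, 35]
Tree (level-order array): [12, 2, 25, None, 10, 20, 35]
Postorder traversal: [10, 2, 20, 35, 25, 12]


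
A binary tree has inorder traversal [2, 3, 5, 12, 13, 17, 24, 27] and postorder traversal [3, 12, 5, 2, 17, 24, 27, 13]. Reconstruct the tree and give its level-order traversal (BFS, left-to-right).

Inorder:   [2, 3, 5, 12, 13, 17, 24, 27]
Postorder: [3, 12, 5, 2, 17, 24, 27, 13]
Algorithm: postorder visits root last, so walk postorder right-to-left;
each value is the root of the current inorder slice — split it at that
value, recurse on the right subtree first, then the left.
Recursive splits:
  root=13; inorder splits into left=[2, 3, 5, 12], right=[17, 24, 27]
  root=27; inorder splits into left=[17, 24], right=[]
  root=24; inorder splits into left=[17], right=[]
  root=17; inorder splits into left=[], right=[]
  root=2; inorder splits into left=[], right=[3, 5, 12]
  root=5; inorder splits into left=[3], right=[12]
  root=12; inorder splits into left=[], right=[]
  root=3; inorder splits into left=[], right=[]
Reconstructed level-order: [13, 2, 27, 5, 24, 3, 12, 17]


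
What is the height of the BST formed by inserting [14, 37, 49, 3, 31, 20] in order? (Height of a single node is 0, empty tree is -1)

Insertion order: [14, 37, 49, 3, 31, 20]
Tree (level-order array): [14, 3, 37, None, None, 31, 49, 20]
Compute height bottom-up (empty subtree = -1):
  height(3) = 1 + max(-1, -1) = 0
  height(20) = 1 + max(-1, -1) = 0
  height(31) = 1 + max(0, -1) = 1
  height(49) = 1 + max(-1, -1) = 0
  height(37) = 1 + max(1, 0) = 2
  height(14) = 1 + max(0, 2) = 3
Height = 3


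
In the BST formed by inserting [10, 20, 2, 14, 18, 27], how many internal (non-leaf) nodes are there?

Tree built from: [10, 20, 2, 14, 18, 27]
Tree (level-order array): [10, 2, 20, None, None, 14, 27, None, 18]
Rule: An internal node has at least one child.
Per-node child counts:
  node 10: 2 child(ren)
  node 2: 0 child(ren)
  node 20: 2 child(ren)
  node 14: 1 child(ren)
  node 18: 0 child(ren)
  node 27: 0 child(ren)
Matching nodes: [10, 20, 14]
Count of internal (non-leaf) nodes: 3


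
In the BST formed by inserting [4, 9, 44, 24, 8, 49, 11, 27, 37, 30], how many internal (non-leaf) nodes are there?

Tree built from: [4, 9, 44, 24, 8, 49, 11, 27, 37, 30]
Tree (level-order array): [4, None, 9, 8, 44, None, None, 24, 49, 11, 27, None, None, None, None, None, 37, 30]
Rule: An internal node has at least one child.
Per-node child counts:
  node 4: 1 child(ren)
  node 9: 2 child(ren)
  node 8: 0 child(ren)
  node 44: 2 child(ren)
  node 24: 2 child(ren)
  node 11: 0 child(ren)
  node 27: 1 child(ren)
  node 37: 1 child(ren)
  node 30: 0 child(ren)
  node 49: 0 child(ren)
Matching nodes: [4, 9, 44, 24, 27, 37]
Count of internal (non-leaf) nodes: 6


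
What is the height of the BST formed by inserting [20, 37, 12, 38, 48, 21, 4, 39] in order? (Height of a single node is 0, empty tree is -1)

Insertion order: [20, 37, 12, 38, 48, 21, 4, 39]
Tree (level-order array): [20, 12, 37, 4, None, 21, 38, None, None, None, None, None, 48, 39]
Compute height bottom-up (empty subtree = -1):
  height(4) = 1 + max(-1, -1) = 0
  height(12) = 1 + max(0, -1) = 1
  height(21) = 1 + max(-1, -1) = 0
  height(39) = 1 + max(-1, -1) = 0
  height(48) = 1 + max(0, -1) = 1
  height(38) = 1 + max(-1, 1) = 2
  height(37) = 1 + max(0, 2) = 3
  height(20) = 1 + max(1, 3) = 4
Height = 4


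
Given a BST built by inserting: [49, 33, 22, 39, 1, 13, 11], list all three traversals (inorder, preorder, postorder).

Tree insertion order: [49, 33, 22, 39, 1, 13, 11]
Tree (level-order array): [49, 33, None, 22, 39, 1, None, None, None, None, 13, 11]
Inorder (L, root, R): [1, 11, 13, 22, 33, 39, 49]
Preorder (root, L, R): [49, 33, 22, 1, 13, 11, 39]
Postorder (L, R, root): [11, 13, 1, 22, 39, 33, 49]


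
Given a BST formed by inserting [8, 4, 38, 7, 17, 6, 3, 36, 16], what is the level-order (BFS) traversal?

Tree insertion order: [8, 4, 38, 7, 17, 6, 3, 36, 16]
Tree (level-order array): [8, 4, 38, 3, 7, 17, None, None, None, 6, None, 16, 36]
BFS from the root, enqueuing left then right child of each popped node:
  queue [8] -> pop 8, enqueue [4, 38], visited so far: [8]
  queue [4, 38] -> pop 4, enqueue [3, 7], visited so far: [8, 4]
  queue [38, 3, 7] -> pop 38, enqueue [17], visited so far: [8, 4, 38]
  queue [3, 7, 17] -> pop 3, enqueue [none], visited so far: [8, 4, 38, 3]
  queue [7, 17] -> pop 7, enqueue [6], visited so far: [8, 4, 38, 3, 7]
  queue [17, 6] -> pop 17, enqueue [16, 36], visited so far: [8, 4, 38, 3, 7, 17]
  queue [6, 16, 36] -> pop 6, enqueue [none], visited so far: [8, 4, 38, 3, 7, 17, 6]
  queue [16, 36] -> pop 16, enqueue [none], visited so far: [8, 4, 38, 3, 7, 17, 6, 16]
  queue [36] -> pop 36, enqueue [none], visited so far: [8, 4, 38, 3, 7, 17, 6, 16, 36]
Result: [8, 4, 38, 3, 7, 17, 6, 16, 36]


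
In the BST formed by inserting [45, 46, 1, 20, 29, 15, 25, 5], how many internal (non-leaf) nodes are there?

Tree built from: [45, 46, 1, 20, 29, 15, 25, 5]
Tree (level-order array): [45, 1, 46, None, 20, None, None, 15, 29, 5, None, 25]
Rule: An internal node has at least one child.
Per-node child counts:
  node 45: 2 child(ren)
  node 1: 1 child(ren)
  node 20: 2 child(ren)
  node 15: 1 child(ren)
  node 5: 0 child(ren)
  node 29: 1 child(ren)
  node 25: 0 child(ren)
  node 46: 0 child(ren)
Matching nodes: [45, 1, 20, 15, 29]
Count of internal (non-leaf) nodes: 5


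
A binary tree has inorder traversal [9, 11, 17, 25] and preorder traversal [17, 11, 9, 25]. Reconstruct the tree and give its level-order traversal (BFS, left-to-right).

Inorder:  [9, 11, 17, 25]
Preorder: [17, 11, 9, 25]
Algorithm: preorder visits root first, so consume preorder in order;
for each root, split the current inorder slice at that value into
left-subtree inorder and right-subtree inorder, then recurse.
Recursive splits:
  root=17; inorder splits into left=[9, 11], right=[25]
  root=11; inorder splits into left=[9], right=[]
  root=9; inorder splits into left=[], right=[]
  root=25; inorder splits into left=[], right=[]
Reconstructed level-order: [17, 11, 25, 9]


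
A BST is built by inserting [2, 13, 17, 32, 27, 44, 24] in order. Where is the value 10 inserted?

Starting tree (level order): [2, None, 13, None, 17, None, 32, 27, 44, 24]
Insertion path: 2 -> 13
Result: insert 10 as left child of 13
Final tree (level order): [2, None, 13, 10, 17, None, None, None, 32, 27, 44, 24]


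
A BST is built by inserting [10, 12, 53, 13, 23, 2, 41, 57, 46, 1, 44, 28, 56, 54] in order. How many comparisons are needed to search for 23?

Search path for 23: 10 -> 12 -> 53 -> 13 -> 23
Found: True
Comparisons: 5


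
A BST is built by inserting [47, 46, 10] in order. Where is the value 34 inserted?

Starting tree (level order): [47, 46, None, 10]
Insertion path: 47 -> 46 -> 10
Result: insert 34 as right child of 10
Final tree (level order): [47, 46, None, 10, None, None, 34]


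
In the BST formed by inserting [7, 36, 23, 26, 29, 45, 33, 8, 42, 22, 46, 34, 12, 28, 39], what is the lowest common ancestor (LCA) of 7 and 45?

Tree insertion order: [7, 36, 23, 26, 29, 45, 33, 8, 42, 22, 46, 34, 12, 28, 39]
Tree (level-order array): [7, None, 36, 23, 45, 8, 26, 42, 46, None, 22, None, 29, 39, None, None, None, 12, None, 28, 33, None, None, None, None, None, None, None, 34]
In a BST, the LCA of p=7, q=45 is the first node v on the
root-to-leaf path with p <= v <= q (go left if both < v, right if both > v).
Walk from root:
  at 7: 7 <= 7 <= 45, this is the LCA
LCA = 7


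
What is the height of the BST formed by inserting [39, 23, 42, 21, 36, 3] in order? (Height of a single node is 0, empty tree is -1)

Insertion order: [39, 23, 42, 21, 36, 3]
Tree (level-order array): [39, 23, 42, 21, 36, None, None, 3]
Compute height bottom-up (empty subtree = -1):
  height(3) = 1 + max(-1, -1) = 0
  height(21) = 1 + max(0, -1) = 1
  height(36) = 1 + max(-1, -1) = 0
  height(23) = 1 + max(1, 0) = 2
  height(42) = 1 + max(-1, -1) = 0
  height(39) = 1 + max(2, 0) = 3
Height = 3


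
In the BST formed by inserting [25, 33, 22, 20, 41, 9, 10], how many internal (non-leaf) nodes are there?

Tree built from: [25, 33, 22, 20, 41, 9, 10]
Tree (level-order array): [25, 22, 33, 20, None, None, 41, 9, None, None, None, None, 10]
Rule: An internal node has at least one child.
Per-node child counts:
  node 25: 2 child(ren)
  node 22: 1 child(ren)
  node 20: 1 child(ren)
  node 9: 1 child(ren)
  node 10: 0 child(ren)
  node 33: 1 child(ren)
  node 41: 0 child(ren)
Matching nodes: [25, 22, 20, 9, 33]
Count of internal (non-leaf) nodes: 5


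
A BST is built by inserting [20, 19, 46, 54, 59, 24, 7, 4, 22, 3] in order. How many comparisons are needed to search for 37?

Search path for 37: 20 -> 46 -> 24
Found: False
Comparisons: 3


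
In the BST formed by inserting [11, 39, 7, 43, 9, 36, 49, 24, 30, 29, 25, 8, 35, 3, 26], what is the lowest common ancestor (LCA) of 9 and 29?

Tree insertion order: [11, 39, 7, 43, 9, 36, 49, 24, 30, 29, 25, 8, 35, 3, 26]
Tree (level-order array): [11, 7, 39, 3, 9, 36, 43, None, None, 8, None, 24, None, None, 49, None, None, None, 30, None, None, 29, 35, 25, None, None, None, None, 26]
In a BST, the LCA of p=9, q=29 is the first node v on the
root-to-leaf path with p <= v <= q (go left if both < v, right if both > v).
Walk from root:
  at 11: 9 <= 11 <= 29, this is the LCA
LCA = 11


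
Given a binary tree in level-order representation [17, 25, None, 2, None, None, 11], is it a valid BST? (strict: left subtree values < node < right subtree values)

Level-order array: [17, 25, None, 2, None, None, 11]
Validate using subtree bounds (lo, hi): at each node, require lo < value < hi,
then recurse left with hi=value and right with lo=value.
Preorder trace (stopping at first violation):
  at node 17 with bounds (-inf, +inf): OK
  at node 25 with bounds (-inf, 17): VIOLATION
Node 25 violates its bound: not (-inf < 25 < 17).
Result: Not a valid BST


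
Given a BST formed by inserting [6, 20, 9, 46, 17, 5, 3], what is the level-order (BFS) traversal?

Tree insertion order: [6, 20, 9, 46, 17, 5, 3]
Tree (level-order array): [6, 5, 20, 3, None, 9, 46, None, None, None, 17]
BFS from the root, enqueuing left then right child of each popped node:
  queue [6] -> pop 6, enqueue [5, 20], visited so far: [6]
  queue [5, 20] -> pop 5, enqueue [3], visited so far: [6, 5]
  queue [20, 3] -> pop 20, enqueue [9, 46], visited so far: [6, 5, 20]
  queue [3, 9, 46] -> pop 3, enqueue [none], visited so far: [6, 5, 20, 3]
  queue [9, 46] -> pop 9, enqueue [17], visited so far: [6, 5, 20, 3, 9]
  queue [46, 17] -> pop 46, enqueue [none], visited so far: [6, 5, 20, 3, 9, 46]
  queue [17] -> pop 17, enqueue [none], visited so far: [6, 5, 20, 3, 9, 46, 17]
Result: [6, 5, 20, 3, 9, 46, 17]


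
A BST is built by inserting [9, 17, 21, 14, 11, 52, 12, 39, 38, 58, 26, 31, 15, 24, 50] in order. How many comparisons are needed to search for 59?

Search path for 59: 9 -> 17 -> 21 -> 52 -> 58
Found: False
Comparisons: 5


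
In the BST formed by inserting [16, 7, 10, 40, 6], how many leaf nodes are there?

Tree built from: [16, 7, 10, 40, 6]
Tree (level-order array): [16, 7, 40, 6, 10]
Rule: A leaf has 0 children.
Per-node child counts:
  node 16: 2 child(ren)
  node 7: 2 child(ren)
  node 6: 0 child(ren)
  node 10: 0 child(ren)
  node 40: 0 child(ren)
Matching nodes: [6, 10, 40]
Count of leaf nodes: 3


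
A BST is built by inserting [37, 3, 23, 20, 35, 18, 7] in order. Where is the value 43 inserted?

Starting tree (level order): [37, 3, None, None, 23, 20, 35, 18, None, None, None, 7]
Insertion path: 37
Result: insert 43 as right child of 37
Final tree (level order): [37, 3, 43, None, 23, None, None, 20, 35, 18, None, None, None, 7]


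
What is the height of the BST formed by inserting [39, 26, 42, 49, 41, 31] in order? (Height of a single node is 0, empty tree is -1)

Insertion order: [39, 26, 42, 49, 41, 31]
Tree (level-order array): [39, 26, 42, None, 31, 41, 49]
Compute height bottom-up (empty subtree = -1):
  height(31) = 1 + max(-1, -1) = 0
  height(26) = 1 + max(-1, 0) = 1
  height(41) = 1 + max(-1, -1) = 0
  height(49) = 1 + max(-1, -1) = 0
  height(42) = 1 + max(0, 0) = 1
  height(39) = 1 + max(1, 1) = 2
Height = 2


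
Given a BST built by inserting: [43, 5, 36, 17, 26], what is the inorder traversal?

Tree insertion order: [43, 5, 36, 17, 26]
Tree (level-order array): [43, 5, None, None, 36, 17, None, None, 26]
Inorder traversal: [5, 17, 26, 36, 43]


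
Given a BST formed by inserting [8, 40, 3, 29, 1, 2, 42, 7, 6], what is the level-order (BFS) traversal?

Tree insertion order: [8, 40, 3, 29, 1, 2, 42, 7, 6]
Tree (level-order array): [8, 3, 40, 1, 7, 29, 42, None, 2, 6]
BFS from the root, enqueuing left then right child of each popped node:
  queue [8] -> pop 8, enqueue [3, 40], visited so far: [8]
  queue [3, 40] -> pop 3, enqueue [1, 7], visited so far: [8, 3]
  queue [40, 1, 7] -> pop 40, enqueue [29, 42], visited so far: [8, 3, 40]
  queue [1, 7, 29, 42] -> pop 1, enqueue [2], visited so far: [8, 3, 40, 1]
  queue [7, 29, 42, 2] -> pop 7, enqueue [6], visited so far: [8, 3, 40, 1, 7]
  queue [29, 42, 2, 6] -> pop 29, enqueue [none], visited so far: [8, 3, 40, 1, 7, 29]
  queue [42, 2, 6] -> pop 42, enqueue [none], visited so far: [8, 3, 40, 1, 7, 29, 42]
  queue [2, 6] -> pop 2, enqueue [none], visited so far: [8, 3, 40, 1, 7, 29, 42, 2]
  queue [6] -> pop 6, enqueue [none], visited so far: [8, 3, 40, 1, 7, 29, 42, 2, 6]
Result: [8, 3, 40, 1, 7, 29, 42, 2, 6]


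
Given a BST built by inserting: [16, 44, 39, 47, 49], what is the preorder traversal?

Tree insertion order: [16, 44, 39, 47, 49]
Tree (level-order array): [16, None, 44, 39, 47, None, None, None, 49]
Preorder traversal: [16, 44, 39, 47, 49]


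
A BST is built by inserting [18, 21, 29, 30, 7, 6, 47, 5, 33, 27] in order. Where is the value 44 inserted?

Starting tree (level order): [18, 7, 21, 6, None, None, 29, 5, None, 27, 30, None, None, None, None, None, 47, 33]
Insertion path: 18 -> 21 -> 29 -> 30 -> 47 -> 33
Result: insert 44 as right child of 33
Final tree (level order): [18, 7, 21, 6, None, None, 29, 5, None, 27, 30, None, None, None, None, None, 47, 33, None, None, 44]


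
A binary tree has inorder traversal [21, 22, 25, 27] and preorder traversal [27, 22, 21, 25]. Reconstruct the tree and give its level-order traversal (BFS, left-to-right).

Inorder:  [21, 22, 25, 27]
Preorder: [27, 22, 21, 25]
Algorithm: preorder visits root first, so consume preorder in order;
for each root, split the current inorder slice at that value into
left-subtree inorder and right-subtree inorder, then recurse.
Recursive splits:
  root=27; inorder splits into left=[21, 22, 25], right=[]
  root=22; inorder splits into left=[21], right=[25]
  root=21; inorder splits into left=[], right=[]
  root=25; inorder splits into left=[], right=[]
Reconstructed level-order: [27, 22, 21, 25]


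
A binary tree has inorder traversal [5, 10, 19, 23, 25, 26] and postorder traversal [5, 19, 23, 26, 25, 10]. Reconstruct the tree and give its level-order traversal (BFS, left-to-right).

Inorder:   [5, 10, 19, 23, 25, 26]
Postorder: [5, 19, 23, 26, 25, 10]
Algorithm: postorder visits root last, so walk postorder right-to-left;
each value is the root of the current inorder slice — split it at that
value, recurse on the right subtree first, then the left.
Recursive splits:
  root=10; inorder splits into left=[5], right=[19, 23, 25, 26]
  root=25; inorder splits into left=[19, 23], right=[26]
  root=26; inorder splits into left=[], right=[]
  root=23; inorder splits into left=[19], right=[]
  root=19; inorder splits into left=[], right=[]
  root=5; inorder splits into left=[], right=[]
Reconstructed level-order: [10, 5, 25, 23, 26, 19]


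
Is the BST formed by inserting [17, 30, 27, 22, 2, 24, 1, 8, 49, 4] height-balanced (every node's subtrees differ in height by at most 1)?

Tree (level-order array): [17, 2, 30, 1, 8, 27, 49, None, None, 4, None, 22, None, None, None, None, None, None, 24]
Definition: a tree is height-balanced if, at every node, |h(left) - h(right)| <= 1 (empty subtree has height -1).
Bottom-up per-node check:
  node 1: h_left=-1, h_right=-1, diff=0 [OK], height=0
  node 4: h_left=-1, h_right=-1, diff=0 [OK], height=0
  node 8: h_left=0, h_right=-1, diff=1 [OK], height=1
  node 2: h_left=0, h_right=1, diff=1 [OK], height=2
  node 24: h_left=-1, h_right=-1, diff=0 [OK], height=0
  node 22: h_left=-1, h_right=0, diff=1 [OK], height=1
  node 27: h_left=1, h_right=-1, diff=2 [FAIL (|1--1|=2 > 1)], height=2
  node 49: h_left=-1, h_right=-1, diff=0 [OK], height=0
  node 30: h_left=2, h_right=0, diff=2 [FAIL (|2-0|=2 > 1)], height=3
  node 17: h_left=2, h_right=3, diff=1 [OK], height=4
Node 27 violates the condition: |1 - -1| = 2 > 1.
Result: Not balanced


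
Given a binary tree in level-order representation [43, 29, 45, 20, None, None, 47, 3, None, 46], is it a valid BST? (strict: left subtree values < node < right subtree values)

Level-order array: [43, 29, 45, 20, None, None, 47, 3, None, 46]
Validate using subtree bounds (lo, hi): at each node, require lo < value < hi,
then recurse left with hi=value and right with lo=value.
Preorder trace (stopping at first violation):
  at node 43 with bounds (-inf, +inf): OK
  at node 29 with bounds (-inf, 43): OK
  at node 20 with bounds (-inf, 29): OK
  at node 3 with bounds (-inf, 20): OK
  at node 45 with bounds (43, +inf): OK
  at node 47 with bounds (45, +inf): OK
  at node 46 with bounds (45, 47): OK
No violation found at any node.
Result: Valid BST


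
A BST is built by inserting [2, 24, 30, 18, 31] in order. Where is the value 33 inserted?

Starting tree (level order): [2, None, 24, 18, 30, None, None, None, 31]
Insertion path: 2 -> 24 -> 30 -> 31
Result: insert 33 as right child of 31
Final tree (level order): [2, None, 24, 18, 30, None, None, None, 31, None, 33]


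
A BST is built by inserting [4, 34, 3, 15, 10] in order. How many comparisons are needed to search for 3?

Search path for 3: 4 -> 3
Found: True
Comparisons: 2


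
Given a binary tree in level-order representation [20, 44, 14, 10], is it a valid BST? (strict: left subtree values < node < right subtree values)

Level-order array: [20, 44, 14, 10]
Validate using subtree bounds (lo, hi): at each node, require lo < value < hi,
then recurse left with hi=value and right with lo=value.
Preorder trace (stopping at first violation):
  at node 20 with bounds (-inf, +inf): OK
  at node 44 with bounds (-inf, 20): VIOLATION
Node 44 violates its bound: not (-inf < 44 < 20).
Result: Not a valid BST


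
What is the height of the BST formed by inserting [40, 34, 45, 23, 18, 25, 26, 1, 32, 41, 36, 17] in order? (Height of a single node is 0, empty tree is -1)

Insertion order: [40, 34, 45, 23, 18, 25, 26, 1, 32, 41, 36, 17]
Tree (level-order array): [40, 34, 45, 23, 36, 41, None, 18, 25, None, None, None, None, 1, None, None, 26, None, 17, None, 32]
Compute height bottom-up (empty subtree = -1):
  height(17) = 1 + max(-1, -1) = 0
  height(1) = 1 + max(-1, 0) = 1
  height(18) = 1 + max(1, -1) = 2
  height(32) = 1 + max(-1, -1) = 0
  height(26) = 1 + max(-1, 0) = 1
  height(25) = 1 + max(-1, 1) = 2
  height(23) = 1 + max(2, 2) = 3
  height(36) = 1 + max(-1, -1) = 0
  height(34) = 1 + max(3, 0) = 4
  height(41) = 1 + max(-1, -1) = 0
  height(45) = 1 + max(0, -1) = 1
  height(40) = 1 + max(4, 1) = 5
Height = 5


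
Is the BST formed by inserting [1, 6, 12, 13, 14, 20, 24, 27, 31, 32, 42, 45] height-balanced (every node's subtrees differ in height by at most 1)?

Tree (level-order array): [1, None, 6, None, 12, None, 13, None, 14, None, 20, None, 24, None, 27, None, 31, None, 32, None, 42, None, 45]
Definition: a tree is height-balanced if, at every node, |h(left) - h(right)| <= 1 (empty subtree has height -1).
Bottom-up per-node check:
  node 45: h_left=-1, h_right=-1, diff=0 [OK], height=0
  node 42: h_left=-1, h_right=0, diff=1 [OK], height=1
  node 32: h_left=-1, h_right=1, diff=2 [FAIL (|-1-1|=2 > 1)], height=2
  node 31: h_left=-1, h_right=2, diff=3 [FAIL (|-1-2|=3 > 1)], height=3
  node 27: h_left=-1, h_right=3, diff=4 [FAIL (|-1-3|=4 > 1)], height=4
  node 24: h_left=-1, h_right=4, diff=5 [FAIL (|-1-4|=5 > 1)], height=5
  node 20: h_left=-1, h_right=5, diff=6 [FAIL (|-1-5|=6 > 1)], height=6
  node 14: h_left=-1, h_right=6, diff=7 [FAIL (|-1-6|=7 > 1)], height=7
  node 13: h_left=-1, h_right=7, diff=8 [FAIL (|-1-7|=8 > 1)], height=8
  node 12: h_left=-1, h_right=8, diff=9 [FAIL (|-1-8|=9 > 1)], height=9
  node 6: h_left=-1, h_right=9, diff=10 [FAIL (|-1-9|=10 > 1)], height=10
  node 1: h_left=-1, h_right=10, diff=11 [FAIL (|-1-10|=11 > 1)], height=11
Node 32 violates the condition: |-1 - 1| = 2 > 1.
Result: Not balanced


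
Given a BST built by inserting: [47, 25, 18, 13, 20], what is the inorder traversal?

Tree insertion order: [47, 25, 18, 13, 20]
Tree (level-order array): [47, 25, None, 18, None, 13, 20]
Inorder traversal: [13, 18, 20, 25, 47]


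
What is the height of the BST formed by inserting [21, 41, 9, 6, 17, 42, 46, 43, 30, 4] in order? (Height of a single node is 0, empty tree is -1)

Insertion order: [21, 41, 9, 6, 17, 42, 46, 43, 30, 4]
Tree (level-order array): [21, 9, 41, 6, 17, 30, 42, 4, None, None, None, None, None, None, 46, None, None, 43]
Compute height bottom-up (empty subtree = -1):
  height(4) = 1 + max(-1, -1) = 0
  height(6) = 1 + max(0, -1) = 1
  height(17) = 1 + max(-1, -1) = 0
  height(9) = 1 + max(1, 0) = 2
  height(30) = 1 + max(-1, -1) = 0
  height(43) = 1 + max(-1, -1) = 0
  height(46) = 1 + max(0, -1) = 1
  height(42) = 1 + max(-1, 1) = 2
  height(41) = 1 + max(0, 2) = 3
  height(21) = 1 + max(2, 3) = 4
Height = 4


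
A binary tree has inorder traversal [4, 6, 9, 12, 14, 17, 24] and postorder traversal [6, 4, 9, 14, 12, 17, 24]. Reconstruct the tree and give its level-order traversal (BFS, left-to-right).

Inorder:   [4, 6, 9, 12, 14, 17, 24]
Postorder: [6, 4, 9, 14, 12, 17, 24]
Algorithm: postorder visits root last, so walk postorder right-to-left;
each value is the root of the current inorder slice — split it at that
value, recurse on the right subtree first, then the left.
Recursive splits:
  root=24; inorder splits into left=[4, 6, 9, 12, 14, 17], right=[]
  root=17; inorder splits into left=[4, 6, 9, 12, 14], right=[]
  root=12; inorder splits into left=[4, 6, 9], right=[14]
  root=14; inorder splits into left=[], right=[]
  root=9; inorder splits into left=[4, 6], right=[]
  root=4; inorder splits into left=[], right=[6]
  root=6; inorder splits into left=[], right=[]
Reconstructed level-order: [24, 17, 12, 9, 14, 4, 6]


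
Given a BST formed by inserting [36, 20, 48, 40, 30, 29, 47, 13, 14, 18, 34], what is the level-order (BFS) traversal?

Tree insertion order: [36, 20, 48, 40, 30, 29, 47, 13, 14, 18, 34]
Tree (level-order array): [36, 20, 48, 13, 30, 40, None, None, 14, 29, 34, None, 47, None, 18]
BFS from the root, enqueuing left then right child of each popped node:
  queue [36] -> pop 36, enqueue [20, 48], visited so far: [36]
  queue [20, 48] -> pop 20, enqueue [13, 30], visited so far: [36, 20]
  queue [48, 13, 30] -> pop 48, enqueue [40], visited so far: [36, 20, 48]
  queue [13, 30, 40] -> pop 13, enqueue [14], visited so far: [36, 20, 48, 13]
  queue [30, 40, 14] -> pop 30, enqueue [29, 34], visited so far: [36, 20, 48, 13, 30]
  queue [40, 14, 29, 34] -> pop 40, enqueue [47], visited so far: [36, 20, 48, 13, 30, 40]
  queue [14, 29, 34, 47] -> pop 14, enqueue [18], visited so far: [36, 20, 48, 13, 30, 40, 14]
  queue [29, 34, 47, 18] -> pop 29, enqueue [none], visited so far: [36, 20, 48, 13, 30, 40, 14, 29]
  queue [34, 47, 18] -> pop 34, enqueue [none], visited so far: [36, 20, 48, 13, 30, 40, 14, 29, 34]
  queue [47, 18] -> pop 47, enqueue [none], visited so far: [36, 20, 48, 13, 30, 40, 14, 29, 34, 47]
  queue [18] -> pop 18, enqueue [none], visited so far: [36, 20, 48, 13, 30, 40, 14, 29, 34, 47, 18]
Result: [36, 20, 48, 13, 30, 40, 14, 29, 34, 47, 18]


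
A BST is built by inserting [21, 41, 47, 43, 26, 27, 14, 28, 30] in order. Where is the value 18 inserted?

Starting tree (level order): [21, 14, 41, None, None, 26, 47, None, 27, 43, None, None, 28, None, None, None, 30]
Insertion path: 21 -> 14
Result: insert 18 as right child of 14
Final tree (level order): [21, 14, 41, None, 18, 26, 47, None, None, None, 27, 43, None, None, 28, None, None, None, 30]


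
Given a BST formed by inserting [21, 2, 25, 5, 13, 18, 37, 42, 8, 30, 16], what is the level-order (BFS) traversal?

Tree insertion order: [21, 2, 25, 5, 13, 18, 37, 42, 8, 30, 16]
Tree (level-order array): [21, 2, 25, None, 5, None, 37, None, 13, 30, 42, 8, 18, None, None, None, None, None, None, 16]
BFS from the root, enqueuing left then right child of each popped node:
  queue [21] -> pop 21, enqueue [2, 25], visited so far: [21]
  queue [2, 25] -> pop 2, enqueue [5], visited so far: [21, 2]
  queue [25, 5] -> pop 25, enqueue [37], visited so far: [21, 2, 25]
  queue [5, 37] -> pop 5, enqueue [13], visited so far: [21, 2, 25, 5]
  queue [37, 13] -> pop 37, enqueue [30, 42], visited so far: [21, 2, 25, 5, 37]
  queue [13, 30, 42] -> pop 13, enqueue [8, 18], visited so far: [21, 2, 25, 5, 37, 13]
  queue [30, 42, 8, 18] -> pop 30, enqueue [none], visited so far: [21, 2, 25, 5, 37, 13, 30]
  queue [42, 8, 18] -> pop 42, enqueue [none], visited so far: [21, 2, 25, 5, 37, 13, 30, 42]
  queue [8, 18] -> pop 8, enqueue [none], visited so far: [21, 2, 25, 5, 37, 13, 30, 42, 8]
  queue [18] -> pop 18, enqueue [16], visited so far: [21, 2, 25, 5, 37, 13, 30, 42, 8, 18]
  queue [16] -> pop 16, enqueue [none], visited so far: [21, 2, 25, 5, 37, 13, 30, 42, 8, 18, 16]
Result: [21, 2, 25, 5, 37, 13, 30, 42, 8, 18, 16]


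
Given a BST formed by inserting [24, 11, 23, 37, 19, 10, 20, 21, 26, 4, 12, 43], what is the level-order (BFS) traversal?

Tree insertion order: [24, 11, 23, 37, 19, 10, 20, 21, 26, 4, 12, 43]
Tree (level-order array): [24, 11, 37, 10, 23, 26, 43, 4, None, 19, None, None, None, None, None, None, None, 12, 20, None, None, None, 21]
BFS from the root, enqueuing left then right child of each popped node:
  queue [24] -> pop 24, enqueue [11, 37], visited so far: [24]
  queue [11, 37] -> pop 11, enqueue [10, 23], visited so far: [24, 11]
  queue [37, 10, 23] -> pop 37, enqueue [26, 43], visited so far: [24, 11, 37]
  queue [10, 23, 26, 43] -> pop 10, enqueue [4], visited so far: [24, 11, 37, 10]
  queue [23, 26, 43, 4] -> pop 23, enqueue [19], visited so far: [24, 11, 37, 10, 23]
  queue [26, 43, 4, 19] -> pop 26, enqueue [none], visited so far: [24, 11, 37, 10, 23, 26]
  queue [43, 4, 19] -> pop 43, enqueue [none], visited so far: [24, 11, 37, 10, 23, 26, 43]
  queue [4, 19] -> pop 4, enqueue [none], visited so far: [24, 11, 37, 10, 23, 26, 43, 4]
  queue [19] -> pop 19, enqueue [12, 20], visited so far: [24, 11, 37, 10, 23, 26, 43, 4, 19]
  queue [12, 20] -> pop 12, enqueue [none], visited so far: [24, 11, 37, 10, 23, 26, 43, 4, 19, 12]
  queue [20] -> pop 20, enqueue [21], visited so far: [24, 11, 37, 10, 23, 26, 43, 4, 19, 12, 20]
  queue [21] -> pop 21, enqueue [none], visited so far: [24, 11, 37, 10, 23, 26, 43, 4, 19, 12, 20, 21]
Result: [24, 11, 37, 10, 23, 26, 43, 4, 19, 12, 20, 21]
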